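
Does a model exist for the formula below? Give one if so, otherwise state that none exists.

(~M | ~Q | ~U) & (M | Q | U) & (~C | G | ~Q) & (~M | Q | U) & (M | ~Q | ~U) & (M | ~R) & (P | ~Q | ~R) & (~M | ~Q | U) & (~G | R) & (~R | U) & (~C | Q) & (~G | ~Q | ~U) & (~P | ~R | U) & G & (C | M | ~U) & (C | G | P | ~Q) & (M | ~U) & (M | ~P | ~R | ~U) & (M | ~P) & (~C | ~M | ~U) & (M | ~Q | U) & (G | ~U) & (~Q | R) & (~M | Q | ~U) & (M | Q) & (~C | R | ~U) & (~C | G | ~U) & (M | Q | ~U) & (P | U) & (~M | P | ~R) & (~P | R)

Unsatisfiable — no assignment works.

Case R = True:
  (M | ~R) forces M = True.
  (~R | U) forces U = True.
  (~M | ~Q | ~U) forces Q = False.
  Clause (~M | Q | ~U) is falsified — contradiction.
Case R = False:
  (~G | R) forces G = False.
  Clause (G) is falsified — contradiction.
Both cases fail, so the formula is unsatisfiable.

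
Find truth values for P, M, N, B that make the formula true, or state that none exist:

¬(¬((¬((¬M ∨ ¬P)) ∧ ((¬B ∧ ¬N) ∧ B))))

The formula is unsatisfiable.

Case B = True: the formula becomes ¬(¬False) = False.
Case B = False: the formula becomes ¬(¬False) = False.
Both cases fail — unsatisfiable.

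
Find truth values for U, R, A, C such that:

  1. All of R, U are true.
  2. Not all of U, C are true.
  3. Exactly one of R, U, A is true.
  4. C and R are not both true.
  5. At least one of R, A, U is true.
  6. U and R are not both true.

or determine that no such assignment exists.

Case U = True:
  (1) forces R = True.
  Constraint (3) is violated (R=T, U=T) — contradiction.
Case U = False:
  Constraint (1) is violated (U=F) — contradiction.
Both cases fail — unsatisfiable.

No satisfying assignment exists.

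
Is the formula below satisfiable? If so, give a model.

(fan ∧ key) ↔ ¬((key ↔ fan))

fan: False; key: False

  (fan ∧ key) ↔ ¬((key ↔ fan)) = True
    fan ∧ key = False
    ¬((key ↔ fan)) = False
      key ↔ fan = True
The formula evaluates to True.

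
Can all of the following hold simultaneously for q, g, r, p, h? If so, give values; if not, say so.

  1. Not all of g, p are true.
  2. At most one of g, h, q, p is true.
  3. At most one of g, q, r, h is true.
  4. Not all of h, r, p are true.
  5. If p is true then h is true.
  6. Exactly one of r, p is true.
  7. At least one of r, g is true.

q = False; g = False; r = True; p = False; h = False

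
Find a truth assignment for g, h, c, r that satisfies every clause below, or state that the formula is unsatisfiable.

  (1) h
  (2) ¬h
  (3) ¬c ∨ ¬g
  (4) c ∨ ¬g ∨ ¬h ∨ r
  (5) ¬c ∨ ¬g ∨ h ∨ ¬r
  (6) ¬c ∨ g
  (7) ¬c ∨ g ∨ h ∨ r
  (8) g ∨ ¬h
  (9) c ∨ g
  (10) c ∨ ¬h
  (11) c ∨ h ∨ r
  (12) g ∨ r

Unsatisfiable

Case h = True:
  Clause (¬h) is falsified — contradiction.
Case h = False:
  Clause (h) is falsified — contradiction.
Both cases fail, so the formula is unsatisfiable.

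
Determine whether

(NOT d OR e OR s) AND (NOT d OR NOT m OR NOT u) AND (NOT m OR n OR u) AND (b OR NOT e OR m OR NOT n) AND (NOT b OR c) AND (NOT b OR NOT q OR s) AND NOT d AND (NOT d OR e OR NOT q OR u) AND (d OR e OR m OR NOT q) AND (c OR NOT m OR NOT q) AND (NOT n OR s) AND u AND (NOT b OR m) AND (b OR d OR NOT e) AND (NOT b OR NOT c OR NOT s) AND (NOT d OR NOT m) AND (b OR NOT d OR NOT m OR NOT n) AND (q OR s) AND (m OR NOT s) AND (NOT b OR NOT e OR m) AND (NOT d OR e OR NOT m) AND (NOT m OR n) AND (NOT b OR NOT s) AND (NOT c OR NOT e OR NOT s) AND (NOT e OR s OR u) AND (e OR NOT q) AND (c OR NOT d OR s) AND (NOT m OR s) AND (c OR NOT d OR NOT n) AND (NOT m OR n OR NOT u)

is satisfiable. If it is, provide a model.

e=F; d=F; q=F; n=T; c=T; m=T; b=F; u=T; s=T

Unit clause (NOT d) forces d = False.
Unit clause (u) forces u = True.
Try e = True:
  (b OR d OR NOT e) forces b = True.
  (NOT b OR c) forces c = True.
  (NOT b OR m) forces m = True.
  (NOT b OR NOT c OR NOT s) forces s = False.
  clause (NOT m OR s) is falsified — backtrack.
So e = False.
  then (e OR NOT q) forces q = False.
  then (q OR s) forces s = True.
  then (m OR NOT s) forces m = True.
  then (NOT m OR n) forces n = True.
  then (NOT b OR NOT s) forces b = False.
Set c = True.
All clauses satisfied.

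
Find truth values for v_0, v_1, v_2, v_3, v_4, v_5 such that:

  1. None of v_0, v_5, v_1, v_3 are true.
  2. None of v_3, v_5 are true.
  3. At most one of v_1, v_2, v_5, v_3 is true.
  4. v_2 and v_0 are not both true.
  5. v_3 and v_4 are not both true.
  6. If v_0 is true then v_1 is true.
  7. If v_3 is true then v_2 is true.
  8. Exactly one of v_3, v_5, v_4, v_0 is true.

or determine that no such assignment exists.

v_0 = False; v_1 = False; v_2 = True; v_3 = False; v_4 = True; v_5 = False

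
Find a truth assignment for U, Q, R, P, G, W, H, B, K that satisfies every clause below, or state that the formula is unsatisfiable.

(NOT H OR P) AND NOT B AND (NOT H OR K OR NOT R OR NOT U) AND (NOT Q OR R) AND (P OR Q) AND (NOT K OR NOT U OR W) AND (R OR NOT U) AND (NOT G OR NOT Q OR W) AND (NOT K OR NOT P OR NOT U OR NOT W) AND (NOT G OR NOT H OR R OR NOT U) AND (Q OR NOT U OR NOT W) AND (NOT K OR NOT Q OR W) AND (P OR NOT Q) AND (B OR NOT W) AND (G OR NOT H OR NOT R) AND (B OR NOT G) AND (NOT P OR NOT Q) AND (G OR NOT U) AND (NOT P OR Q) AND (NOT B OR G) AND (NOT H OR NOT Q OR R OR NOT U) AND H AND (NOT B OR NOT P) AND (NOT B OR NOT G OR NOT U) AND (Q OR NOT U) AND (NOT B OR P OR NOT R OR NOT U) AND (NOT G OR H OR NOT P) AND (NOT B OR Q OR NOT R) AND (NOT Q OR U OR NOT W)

The formula is unsatisfiable.

Case Q = True:
  (NOT B) forces B = False.
  (NOT Q OR R) forces R = True.
  (P OR NOT Q) forces P = True.
  Clause (NOT P OR NOT Q) is falsified — contradiction.
Case Q = False:
  (NOT B) forces B = False.
  (P OR Q) forces P = True.
  Clause (NOT P OR Q) is falsified — contradiction.
Both cases fail, so the formula is unsatisfiable.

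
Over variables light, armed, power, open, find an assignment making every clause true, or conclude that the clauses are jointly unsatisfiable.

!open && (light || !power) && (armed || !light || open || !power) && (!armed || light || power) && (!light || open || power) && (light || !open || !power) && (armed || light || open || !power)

Unit clause (!open) forces open = False.
Set light = False.
  then (light || !power) forces power = False.
  then (!armed || light || power) forces armed = False.
Check each clause:
  (!open): !open holds.
  (light || !power): !power holds.
  (armed || !light || open || !power): !light holds.
  (!armed || light || power): !armed holds.
  (!light || open || power): !light holds.
  (light || !open || !power): !open holds.
  (armed || light || open || !power): !power holds.
All clauses satisfied.

light = False, armed = False, power = False, open = False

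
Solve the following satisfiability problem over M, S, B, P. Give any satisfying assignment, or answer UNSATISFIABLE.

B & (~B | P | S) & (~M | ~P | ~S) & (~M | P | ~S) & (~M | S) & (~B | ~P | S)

M = False, S = True, B = True, P = False

Unit clause (B) forces B = True.
Try M = True:
  (~M | S) forces S = True.
  (~M | ~P | ~S) forces P = False.
  clause (~M | P | ~S) is falsified — backtrack.
So M = False.
Try S = False:
  (~B | P | S) forces P = True.
  clause (~B | ~P | S) is falsified — backtrack.
So S = True.
Set P = False.
Check each clause:
  (B): B holds.
  (~B | P | S): S holds.
  (~M | ~P | ~S): ~M holds.
  (~M | P | ~S): ~M holds.
  (~M | S): ~M holds.
  (~B | ~P | S): ~P holds.
All clauses satisfied.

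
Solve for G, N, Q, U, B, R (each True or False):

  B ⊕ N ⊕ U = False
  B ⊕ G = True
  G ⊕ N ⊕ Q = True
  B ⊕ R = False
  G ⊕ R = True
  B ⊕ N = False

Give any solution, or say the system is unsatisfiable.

G = False; N = True; Q = False; U = False; B = True; R = True

B ⊕ N ⊕ U = T ⊕ T ⊕ F = False ✓
B ⊕ G = T ⊕ F = True ✓
G ⊕ N ⊕ Q = F ⊕ T ⊕ F = True ✓
B ⊕ R = T ⊕ T = False ✓
G ⊕ R = F ⊕ T = True ✓
B ⊕ N = T ⊕ T = False ✓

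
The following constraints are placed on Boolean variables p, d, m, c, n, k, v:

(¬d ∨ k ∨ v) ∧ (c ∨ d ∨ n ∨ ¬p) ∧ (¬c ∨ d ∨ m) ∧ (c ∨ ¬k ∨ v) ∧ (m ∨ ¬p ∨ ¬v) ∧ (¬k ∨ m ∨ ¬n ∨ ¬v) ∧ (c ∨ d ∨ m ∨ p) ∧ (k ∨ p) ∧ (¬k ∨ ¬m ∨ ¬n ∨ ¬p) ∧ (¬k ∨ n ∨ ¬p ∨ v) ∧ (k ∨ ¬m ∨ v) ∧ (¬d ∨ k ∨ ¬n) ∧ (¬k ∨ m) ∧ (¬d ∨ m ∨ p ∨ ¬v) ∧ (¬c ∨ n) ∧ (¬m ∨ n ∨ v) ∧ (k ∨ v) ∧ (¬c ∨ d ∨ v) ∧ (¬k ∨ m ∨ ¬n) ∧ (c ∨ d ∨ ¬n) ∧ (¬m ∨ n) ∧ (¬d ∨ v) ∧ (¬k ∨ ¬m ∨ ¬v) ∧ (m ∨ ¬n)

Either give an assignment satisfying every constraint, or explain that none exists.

p = True, d = False, m = True, c = True, n = True, k = False, v = True

Set p = True.
Set d = False.
Set m = True.
  then (¬m ∨ n) forces n = True.
  then (¬k ∨ ¬m ∨ ¬n ∨ ¬p) forces k = False.
  then (k ∨ ¬m ∨ v) forces v = True.
  then (c ∨ d ∨ ¬n) forces c = True.
All clauses satisfied.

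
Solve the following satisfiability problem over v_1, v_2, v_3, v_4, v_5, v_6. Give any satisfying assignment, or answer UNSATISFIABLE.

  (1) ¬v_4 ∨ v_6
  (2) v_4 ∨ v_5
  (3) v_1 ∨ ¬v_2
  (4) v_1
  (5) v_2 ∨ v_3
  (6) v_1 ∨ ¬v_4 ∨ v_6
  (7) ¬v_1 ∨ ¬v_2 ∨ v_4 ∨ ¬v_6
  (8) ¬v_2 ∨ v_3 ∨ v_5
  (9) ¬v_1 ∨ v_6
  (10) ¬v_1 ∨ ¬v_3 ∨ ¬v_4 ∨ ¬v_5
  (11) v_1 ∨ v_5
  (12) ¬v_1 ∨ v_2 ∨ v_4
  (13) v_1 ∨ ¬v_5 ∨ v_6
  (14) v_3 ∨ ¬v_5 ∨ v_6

v_1=T, v_2=F, v_3=T, v_4=T, v_5=F, v_6=T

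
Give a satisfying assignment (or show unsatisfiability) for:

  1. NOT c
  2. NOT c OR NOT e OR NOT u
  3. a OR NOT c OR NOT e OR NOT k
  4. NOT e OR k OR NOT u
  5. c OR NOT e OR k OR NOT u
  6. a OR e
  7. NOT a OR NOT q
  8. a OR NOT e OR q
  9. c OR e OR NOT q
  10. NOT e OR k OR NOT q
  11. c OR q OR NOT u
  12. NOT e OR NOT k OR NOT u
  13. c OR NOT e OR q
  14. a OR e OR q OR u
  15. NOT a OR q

e = True, c = False, a = False, u = False, q = True, k = True

Unit clause (NOT c) forces c = False.
Try e = False:
  (a OR e) forces a = True.
  (NOT a OR NOT q) forces q = False.
  clause (NOT a OR q) is falsified — backtrack.
So e = True.
  then (c OR NOT e OR q) forces q = True.
  then (NOT a OR NOT q) forces a = False.
  then (NOT e OR k OR NOT q) forces k = True.
  then (NOT e OR NOT k OR NOT u) forces u = False.
All clauses satisfied.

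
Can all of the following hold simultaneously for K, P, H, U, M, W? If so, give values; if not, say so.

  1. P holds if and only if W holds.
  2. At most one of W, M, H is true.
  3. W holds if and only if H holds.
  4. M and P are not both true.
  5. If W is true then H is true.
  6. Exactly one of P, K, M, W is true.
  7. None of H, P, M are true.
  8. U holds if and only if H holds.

K = True, P = False, H = False, U = False, M = False, W = False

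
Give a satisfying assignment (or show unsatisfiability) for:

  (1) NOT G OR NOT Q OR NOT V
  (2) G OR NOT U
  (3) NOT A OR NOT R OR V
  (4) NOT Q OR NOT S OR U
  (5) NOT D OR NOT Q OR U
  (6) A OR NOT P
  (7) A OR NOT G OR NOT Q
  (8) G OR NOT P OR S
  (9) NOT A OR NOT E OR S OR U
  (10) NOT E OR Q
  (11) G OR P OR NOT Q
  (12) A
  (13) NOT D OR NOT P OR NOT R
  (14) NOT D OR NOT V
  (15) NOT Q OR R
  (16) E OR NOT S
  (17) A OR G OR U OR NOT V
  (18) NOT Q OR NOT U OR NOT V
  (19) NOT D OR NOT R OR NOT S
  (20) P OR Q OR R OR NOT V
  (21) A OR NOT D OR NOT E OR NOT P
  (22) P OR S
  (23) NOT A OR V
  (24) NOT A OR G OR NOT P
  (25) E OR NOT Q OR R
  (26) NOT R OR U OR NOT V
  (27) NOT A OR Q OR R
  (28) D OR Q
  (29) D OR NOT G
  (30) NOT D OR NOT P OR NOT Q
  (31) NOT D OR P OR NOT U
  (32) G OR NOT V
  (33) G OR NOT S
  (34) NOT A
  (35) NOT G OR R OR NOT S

Unsatisfiable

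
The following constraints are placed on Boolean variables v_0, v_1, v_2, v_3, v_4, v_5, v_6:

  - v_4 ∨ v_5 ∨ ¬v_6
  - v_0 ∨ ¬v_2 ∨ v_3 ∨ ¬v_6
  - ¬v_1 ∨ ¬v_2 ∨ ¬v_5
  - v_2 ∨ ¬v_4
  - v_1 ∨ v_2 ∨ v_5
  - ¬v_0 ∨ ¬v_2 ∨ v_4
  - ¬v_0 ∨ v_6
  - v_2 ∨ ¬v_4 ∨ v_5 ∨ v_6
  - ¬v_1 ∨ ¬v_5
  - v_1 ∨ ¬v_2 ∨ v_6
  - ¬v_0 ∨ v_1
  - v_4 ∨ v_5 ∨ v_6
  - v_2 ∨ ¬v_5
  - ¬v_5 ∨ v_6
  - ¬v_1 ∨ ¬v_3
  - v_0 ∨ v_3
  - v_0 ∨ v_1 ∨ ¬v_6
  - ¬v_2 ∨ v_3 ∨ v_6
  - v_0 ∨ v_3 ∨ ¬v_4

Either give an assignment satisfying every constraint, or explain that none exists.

v_0 = True, v_1 = True, v_2 = True, v_3 = False, v_4 = True, v_5 = False, v_6 = True

Set v_0 = True.
  then (¬v_0 ∨ v_6) forces v_6 = True.
  then (¬v_0 ∨ v_1) forces v_1 = True.
  then (¬v_1 ∨ ¬v_3) forces v_3 = False.
  then (¬v_1 ∨ ¬v_5) forces v_5 = False.
  then (v_4 ∨ v_5 ∨ ¬v_6) forces v_4 = True.
  then (v_2 ∨ ¬v_4) forces v_2 = True.
All clauses satisfied.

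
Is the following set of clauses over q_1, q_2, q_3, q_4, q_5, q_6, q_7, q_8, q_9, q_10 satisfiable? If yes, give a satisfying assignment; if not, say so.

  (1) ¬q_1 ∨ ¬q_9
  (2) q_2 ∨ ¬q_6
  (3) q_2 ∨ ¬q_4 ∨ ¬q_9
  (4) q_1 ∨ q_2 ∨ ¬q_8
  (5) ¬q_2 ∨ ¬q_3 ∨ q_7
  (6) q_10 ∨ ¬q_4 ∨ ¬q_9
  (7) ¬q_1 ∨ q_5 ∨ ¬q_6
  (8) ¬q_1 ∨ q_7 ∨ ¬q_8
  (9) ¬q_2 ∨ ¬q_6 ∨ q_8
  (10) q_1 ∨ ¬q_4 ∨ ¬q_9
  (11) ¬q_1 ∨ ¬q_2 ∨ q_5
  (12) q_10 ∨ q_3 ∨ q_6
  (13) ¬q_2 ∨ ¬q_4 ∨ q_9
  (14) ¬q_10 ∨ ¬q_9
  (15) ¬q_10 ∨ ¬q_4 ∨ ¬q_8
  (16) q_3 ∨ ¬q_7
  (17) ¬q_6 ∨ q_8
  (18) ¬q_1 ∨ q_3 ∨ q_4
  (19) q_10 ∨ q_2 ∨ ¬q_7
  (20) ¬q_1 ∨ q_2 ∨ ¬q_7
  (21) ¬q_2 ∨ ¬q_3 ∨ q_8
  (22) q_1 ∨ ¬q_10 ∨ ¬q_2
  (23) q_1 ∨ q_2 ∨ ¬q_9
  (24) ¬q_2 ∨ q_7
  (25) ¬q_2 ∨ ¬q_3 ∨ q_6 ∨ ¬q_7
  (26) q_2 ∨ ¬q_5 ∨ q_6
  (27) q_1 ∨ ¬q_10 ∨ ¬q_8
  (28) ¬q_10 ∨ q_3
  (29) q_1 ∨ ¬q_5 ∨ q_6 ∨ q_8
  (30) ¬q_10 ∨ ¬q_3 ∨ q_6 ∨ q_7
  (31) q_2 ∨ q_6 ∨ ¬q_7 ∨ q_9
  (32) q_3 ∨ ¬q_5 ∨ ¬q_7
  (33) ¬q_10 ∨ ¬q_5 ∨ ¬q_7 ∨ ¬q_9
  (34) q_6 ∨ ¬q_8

q_1=F, q_2=F, q_3=T, q_4=F, q_5=F, q_6=F, q_7=F, q_8=F, q_9=F, q_10=F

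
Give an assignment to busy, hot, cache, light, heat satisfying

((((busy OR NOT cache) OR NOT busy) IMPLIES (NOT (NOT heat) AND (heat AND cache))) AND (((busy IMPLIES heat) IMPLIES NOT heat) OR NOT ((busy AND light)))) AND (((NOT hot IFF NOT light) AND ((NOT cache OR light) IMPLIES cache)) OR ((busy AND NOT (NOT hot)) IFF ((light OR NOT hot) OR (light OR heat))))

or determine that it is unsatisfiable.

busy=F, hot=T, cache=T, light=T, heat=T

  (((busy OR NOT cache) OR NOT busy) IMPLIES (NOT (NOT heat) AND (heat AND cache))) AND (((busy IMPLIES heat) IMPLIES NOT heat) OR NOT ((busy AND light))) = True
    ((busy OR NOT cache) OR NOT busy) IMPLIES (NOT (NOT heat) AND (heat AND cache)) = True
      (busy OR NOT cache) OR NOT busy = True
        busy OR NOT cache = False
          NOT cache = False
        NOT busy = True
      NOT (NOT heat) AND (heat AND cache) = True
        NOT (NOT heat) = True
          NOT heat = False
        heat AND cache = True
    ((busy IMPLIES heat) IMPLIES NOT heat) OR NOT ((busy AND light)) = True
      (busy IMPLIES heat) IMPLIES NOT heat = False
        busy IMPLIES heat = True
        NOT heat = False
      NOT ((busy AND light)) = True
        busy AND light = False
  ((NOT hot IFF NOT light) AND ((NOT cache OR light) IMPLIES cache)) OR ((busy AND NOT (NOT hot)) IFF ((light OR NOT hot) OR (light OR heat))) = True
    (NOT hot IFF NOT light) AND ((NOT cache OR light) IMPLIES cache) = True
      NOT hot IFF NOT light = True
        NOT hot = False
        NOT light = False
      (NOT cache OR light) IMPLIES cache = True
        NOT cache OR light = True
          NOT cache = False
    (busy AND NOT (NOT hot)) IFF ((light OR NOT hot) OR (light OR heat)) = False
      busy AND NOT (NOT hot) = False
        NOT (NOT hot) = True
          NOT hot = False
      (light OR NOT hot) OR (light OR heat) = True
        light OR NOT hot = True
          NOT hot = False
        light OR heat = True
Both conjuncts True, so the formula holds.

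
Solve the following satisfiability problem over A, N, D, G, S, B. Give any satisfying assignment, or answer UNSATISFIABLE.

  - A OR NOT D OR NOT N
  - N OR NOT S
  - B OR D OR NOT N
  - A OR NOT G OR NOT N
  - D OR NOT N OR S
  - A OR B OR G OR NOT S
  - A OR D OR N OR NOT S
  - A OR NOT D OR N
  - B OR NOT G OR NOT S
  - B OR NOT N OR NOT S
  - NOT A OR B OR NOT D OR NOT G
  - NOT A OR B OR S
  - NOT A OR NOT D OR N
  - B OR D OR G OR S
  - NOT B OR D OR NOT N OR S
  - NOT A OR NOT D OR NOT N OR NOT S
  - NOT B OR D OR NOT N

Set A = True.
Set N = False.
  then (N OR NOT S) forces S = False.
  then (NOT A OR B OR S) forces B = True.
  then (NOT A OR NOT D OR N) forces D = False.
Set G = True.
All clauses satisfied.

A = True, N = False, D = False, G = True, S = False, B = True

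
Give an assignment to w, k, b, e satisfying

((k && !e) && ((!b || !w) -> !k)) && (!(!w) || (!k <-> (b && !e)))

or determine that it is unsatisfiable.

w=T, k=T, b=T, e=F

  (k && !e) && ((!b || !w) -> !k) = True
    k && !e = True
      !e = True
    (!b || !w) -> !k = True
      !b || !w = False
        !b = False
        !w = False
      !k = False
  !(!w) || (!k <-> (b && !e)) = True
    !(!w) = True
      !w = False
    !k <-> (b && !e) = False
      !k = False
      b && !e = True
        !e = True
Both conjuncts True, so the formula holds.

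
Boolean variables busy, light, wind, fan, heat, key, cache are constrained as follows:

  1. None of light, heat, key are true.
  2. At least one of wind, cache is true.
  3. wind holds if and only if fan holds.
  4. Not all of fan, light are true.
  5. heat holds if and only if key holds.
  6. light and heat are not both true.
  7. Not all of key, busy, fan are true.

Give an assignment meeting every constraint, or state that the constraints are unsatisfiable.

busy = True, light = False, wind = False, fan = False, heat = False, key = False, cache = True

  (1) {light, heat, key}: 0 true — none ✓
  (2) {wind, cache}: 1 true — at least one ✓
  (3) wind=F, fan=F — same ✓
  (4) {fan, light}: 0/2 true — not all ✓
  (5) heat=F, key=F — same ✓
  (6) light=F, heat=F — not both ✓
  (7) {key, busy, fan}: 1/3 true — not all ✓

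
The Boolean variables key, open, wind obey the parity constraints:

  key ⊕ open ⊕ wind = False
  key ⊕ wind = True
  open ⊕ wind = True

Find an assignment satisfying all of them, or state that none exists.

key=T; open=T; wind=F

key ⊕ open ⊕ wind = T ⊕ T ⊕ F = False ✓
key ⊕ wind = T ⊕ F = True ✓
open ⊕ wind = T ⊕ F = True ✓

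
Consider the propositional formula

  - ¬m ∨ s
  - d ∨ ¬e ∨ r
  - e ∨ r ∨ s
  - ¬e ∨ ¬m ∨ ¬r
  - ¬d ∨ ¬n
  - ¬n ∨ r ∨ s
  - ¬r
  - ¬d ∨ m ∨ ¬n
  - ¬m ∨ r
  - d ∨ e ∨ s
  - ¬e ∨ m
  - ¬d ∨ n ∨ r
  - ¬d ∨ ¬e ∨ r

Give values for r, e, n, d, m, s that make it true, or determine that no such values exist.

Unit clause (¬r) forces r = False.
In (¬m ∨ r) only ¬m is left, so m = False.
In (¬e ∨ m) only ¬e is left, so e = False.
In (e ∨ r ∨ s) only s is left, so s = True.
Set n = False.
  then (¬d ∨ n ∨ r) forces d = False.
All clauses satisfied.

r=F; e=F; n=F; d=F; m=F; s=T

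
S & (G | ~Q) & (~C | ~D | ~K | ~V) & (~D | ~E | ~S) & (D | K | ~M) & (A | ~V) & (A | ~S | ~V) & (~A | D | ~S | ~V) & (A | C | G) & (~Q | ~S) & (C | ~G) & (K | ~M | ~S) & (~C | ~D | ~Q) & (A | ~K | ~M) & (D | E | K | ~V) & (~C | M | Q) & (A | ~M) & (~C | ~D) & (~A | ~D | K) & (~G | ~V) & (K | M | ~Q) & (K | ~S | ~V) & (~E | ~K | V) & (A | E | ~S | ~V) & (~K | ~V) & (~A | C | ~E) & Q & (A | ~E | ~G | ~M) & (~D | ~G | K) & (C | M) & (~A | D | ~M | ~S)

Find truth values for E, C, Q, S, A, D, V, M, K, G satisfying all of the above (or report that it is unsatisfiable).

UNSATISFIABLE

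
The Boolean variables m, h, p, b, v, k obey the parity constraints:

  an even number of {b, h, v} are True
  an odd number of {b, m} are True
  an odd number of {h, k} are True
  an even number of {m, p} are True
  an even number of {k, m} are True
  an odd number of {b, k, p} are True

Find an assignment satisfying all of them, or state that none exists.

m: False; h: True; p: False; b: True; v: False; k: False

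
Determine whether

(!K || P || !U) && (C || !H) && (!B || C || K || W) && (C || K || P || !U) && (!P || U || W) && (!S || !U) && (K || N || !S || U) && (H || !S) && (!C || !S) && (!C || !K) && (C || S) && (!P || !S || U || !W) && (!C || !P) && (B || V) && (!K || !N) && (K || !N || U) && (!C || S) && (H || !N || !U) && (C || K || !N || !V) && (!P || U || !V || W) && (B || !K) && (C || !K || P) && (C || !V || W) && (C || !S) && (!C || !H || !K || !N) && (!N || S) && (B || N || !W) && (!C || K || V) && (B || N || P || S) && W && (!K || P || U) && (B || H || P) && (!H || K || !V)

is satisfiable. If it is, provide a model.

Unsatisfiable — no assignment works.

Case C = True:
  (!C || !S) forces S = False.
  Clause (!C || S) is falsified — contradiction.
Case C = False:
  (C || !H) forces H = False.
  (H || !S) forces S = False.
  Clause (C || S) is falsified — contradiction.
Both cases fail, so the formula is unsatisfiable.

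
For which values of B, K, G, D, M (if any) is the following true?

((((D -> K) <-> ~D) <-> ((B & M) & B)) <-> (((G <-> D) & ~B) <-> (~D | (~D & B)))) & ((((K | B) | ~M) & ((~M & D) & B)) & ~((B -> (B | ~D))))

The formula is unsatisfiable.

The conjunct ~((B -> (B | ~D))) is unsatisfiable on its own:
  B=F, D=F: evaluates to False.
  B=F, D=T: evaluates to False.
  B=T, D=F: evaluates to False.
  B=T, D=T: evaluates to False.
So the whole conjunction is unsatisfiable.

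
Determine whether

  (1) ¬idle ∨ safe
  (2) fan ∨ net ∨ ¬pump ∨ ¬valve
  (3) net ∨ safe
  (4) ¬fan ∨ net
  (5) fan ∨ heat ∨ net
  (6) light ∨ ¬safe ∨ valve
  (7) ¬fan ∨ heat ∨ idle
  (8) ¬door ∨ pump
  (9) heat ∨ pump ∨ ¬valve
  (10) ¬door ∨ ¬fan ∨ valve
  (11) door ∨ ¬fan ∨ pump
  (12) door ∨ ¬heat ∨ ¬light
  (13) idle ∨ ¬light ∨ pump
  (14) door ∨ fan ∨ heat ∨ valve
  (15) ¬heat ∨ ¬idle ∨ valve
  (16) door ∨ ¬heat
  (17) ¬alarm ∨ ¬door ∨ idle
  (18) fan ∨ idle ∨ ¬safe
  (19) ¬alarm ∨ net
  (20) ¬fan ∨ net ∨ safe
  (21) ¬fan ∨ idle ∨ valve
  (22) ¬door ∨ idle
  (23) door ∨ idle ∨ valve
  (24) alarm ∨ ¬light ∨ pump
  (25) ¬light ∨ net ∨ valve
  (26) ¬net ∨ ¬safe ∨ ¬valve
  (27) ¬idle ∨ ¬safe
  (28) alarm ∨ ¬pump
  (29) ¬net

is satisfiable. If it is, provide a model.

Case safe = True:
  (¬idle ∨ ¬safe) forces idle = False.
  (fan ∨ idle ∨ ¬safe) forces fan = True.
  (¬fan ∨ net) forces net = True.
  Clause (¬net) is falsified — contradiction.
Case safe = False:
  (¬idle ∨ safe) forces idle = False.
  (net ∨ safe) forces net = True.
  Clause (¬net) is falsified — contradiction.
Both cases fail, so the formula is unsatisfiable.

No satisfying assignment exists.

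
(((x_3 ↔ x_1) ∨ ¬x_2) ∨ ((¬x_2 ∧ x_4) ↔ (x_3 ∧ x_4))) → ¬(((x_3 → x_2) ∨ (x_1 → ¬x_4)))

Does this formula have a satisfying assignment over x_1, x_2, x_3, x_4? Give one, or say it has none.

x_1=F, x_2=T, x_3=T, x_4=T

  (((x_3 ↔ x_1) ∨ ¬x_2) ∨ ((¬x_2 ∧ x_4) ↔ (x_3 ∧ x_4))) → ¬(((x_3 → x_2) ∨ (x_1 → ¬x_4))) = True
    ((x_3 ↔ x_1) ∨ ¬x_2) ∨ ((¬x_2 ∧ x_4) ↔ (x_3 ∧ x_4)) = False
      (x_3 ↔ x_1) ∨ ¬x_2 = False
        x_3 ↔ x_1 = False
        ¬x_2 = False
      (¬x_2 ∧ x_4) ↔ (x_3 ∧ x_4) = False
        ¬x_2 ∧ x_4 = False
          ¬x_2 = False
        x_3 ∧ x_4 = True
    ¬(((x_3 → x_2) ∨ (x_1 → ¬x_4))) = False
      (x_3 → x_2) ∨ (x_1 → ¬x_4) = True
        x_3 → x_2 = True
        x_1 → ¬x_4 = True
          ¬x_4 = False
The formula evaluates to True.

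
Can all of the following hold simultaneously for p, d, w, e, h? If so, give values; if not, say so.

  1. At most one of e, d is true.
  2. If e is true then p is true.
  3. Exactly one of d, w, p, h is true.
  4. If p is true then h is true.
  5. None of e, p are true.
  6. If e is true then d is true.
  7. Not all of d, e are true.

p = False, d = False, w = False, e = False, h = True

  (1) {e, d}: 0 true — at most one ✓
  (2) e=F ⇒ p: vacuous ✓
  (3) {d, w, p, h}: 1 true — exactly one ✓
  (4) p=F ⇒ h: vacuous ✓
  (5) {e, p}: 0 true — none ✓
  (6) e=F ⇒ d: vacuous ✓
  (7) {d, e}: 0/2 true — not all ✓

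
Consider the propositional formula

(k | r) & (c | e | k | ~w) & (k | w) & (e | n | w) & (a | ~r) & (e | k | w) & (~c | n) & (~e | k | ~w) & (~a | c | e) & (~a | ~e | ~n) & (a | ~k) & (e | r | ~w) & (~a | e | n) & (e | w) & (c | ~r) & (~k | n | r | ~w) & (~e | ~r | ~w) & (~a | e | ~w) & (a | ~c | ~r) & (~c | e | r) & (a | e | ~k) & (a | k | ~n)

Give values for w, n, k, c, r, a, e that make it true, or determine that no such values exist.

Set w = False.
  then (k | w) forces k = True.
  then (a | ~k) forces a = True.
  then (e | w) forces e = True.
  then (~a | ~e | ~n) forces n = False.
  then (~c | n) forces c = False.
  then (c | ~r) forces r = False.
All clauses satisfied.

w: False; n: False; k: True; c: False; r: False; a: True; e: True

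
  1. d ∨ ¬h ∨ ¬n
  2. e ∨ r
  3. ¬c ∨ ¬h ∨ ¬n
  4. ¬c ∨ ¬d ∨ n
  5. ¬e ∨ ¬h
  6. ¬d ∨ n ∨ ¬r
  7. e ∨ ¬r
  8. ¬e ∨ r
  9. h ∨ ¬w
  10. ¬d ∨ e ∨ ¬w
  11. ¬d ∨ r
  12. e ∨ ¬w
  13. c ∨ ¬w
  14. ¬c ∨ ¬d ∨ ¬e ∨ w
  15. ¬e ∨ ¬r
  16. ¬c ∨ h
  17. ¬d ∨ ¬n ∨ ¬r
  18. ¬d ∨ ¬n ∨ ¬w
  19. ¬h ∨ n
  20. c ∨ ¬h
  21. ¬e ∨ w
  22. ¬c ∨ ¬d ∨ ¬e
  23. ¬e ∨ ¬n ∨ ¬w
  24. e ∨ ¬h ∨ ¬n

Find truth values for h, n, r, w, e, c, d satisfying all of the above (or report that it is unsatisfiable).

The formula is unsatisfiable.

Case r = True:
  (e ∨ ¬r) forces e = True.
  Clause (¬e ∨ ¬r) is falsified — contradiction.
Case r = False:
  (e ∨ r) forces e = True.
  Clause (¬e ∨ r) is falsified — contradiction.
Both cases fail, so the formula is unsatisfiable.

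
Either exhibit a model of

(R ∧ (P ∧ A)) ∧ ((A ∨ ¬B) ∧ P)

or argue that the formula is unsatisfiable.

B = False, R = True, P = True, A = True

  R ∧ (P ∧ A) = True
    P ∧ A = True
  (A ∨ ¬B) ∧ P = True
    A ∨ ¬B = True
      ¬B = True
Both conjuncts True, so the formula holds.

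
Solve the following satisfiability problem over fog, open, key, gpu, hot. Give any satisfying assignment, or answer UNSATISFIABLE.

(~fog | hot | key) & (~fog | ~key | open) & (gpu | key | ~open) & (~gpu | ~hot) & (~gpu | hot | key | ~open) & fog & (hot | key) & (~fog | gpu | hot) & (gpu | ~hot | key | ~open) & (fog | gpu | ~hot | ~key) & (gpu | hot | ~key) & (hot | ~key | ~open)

fog: True, open: False, key: False, gpu: False, hot: True

Unit clause (fog) forces fog = True.
Set open = False.
  then (~fog | ~key | open) forces key = False.
  then (hot | key) forces hot = True.
  then (~gpu | ~hot) forces gpu = False.
All clauses satisfied.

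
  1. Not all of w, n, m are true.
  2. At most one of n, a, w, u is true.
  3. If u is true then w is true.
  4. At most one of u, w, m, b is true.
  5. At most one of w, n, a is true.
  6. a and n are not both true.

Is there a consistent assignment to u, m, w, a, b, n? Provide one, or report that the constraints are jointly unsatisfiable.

u: False, m: True, w: False, a: False, b: False, n: True

  (1) {w, n, m}: 2/3 true — not all ✓
  (2) {n, a, w, u}: 1 true — at most one ✓
  (3) u=F ⇒ w: vacuous ✓
  (4) {u, w, m, b}: 1 true — at most one ✓
  (5) {w, n, a}: 1 true — at most one ✓
  (6) a=F, n=T — not both ✓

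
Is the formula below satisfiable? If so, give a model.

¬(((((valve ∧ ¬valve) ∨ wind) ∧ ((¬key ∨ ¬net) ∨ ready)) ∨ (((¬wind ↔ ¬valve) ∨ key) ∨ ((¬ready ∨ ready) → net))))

net=F, ready=T, key=F, valve=T, wind=F

  ¬(((((valve ∧ ¬valve) ∨ wind) ∧ ((¬key ∨ ¬net) ∨ ready)) ∨ (((¬wind ↔ ¬valve) ∨ key) ∨ ((¬ready ∨ ready) → net)))) = True
    (((valve ∧ ¬valve) ∨ wind) ∧ ((¬key ∨ ¬net) ∨ ready)) ∨ (((¬wind ↔ ¬valve) ∨ key) ∨ ((¬ready ∨ ready) → net)) = False
      ((valve ∧ ¬valve) ∨ wind) ∧ ((¬key ∨ ¬net) ∨ ready) = False
        (valve ∧ ¬valve) ∨ wind = False
          valve ∧ ¬valve = False
            ¬valve = False
        (¬key ∨ ¬net) ∨ ready = True
          ¬key ∨ ¬net = True
            ¬key = True
            ¬net = True
      ((¬wind ↔ ¬valve) ∨ key) ∨ ((¬ready ∨ ready) → net) = False
        (¬wind ↔ ¬valve) ∨ key = False
          ¬wind ↔ ¬valve = False
            ¬wind = True
            ¬valve = False
        (¬ready ∨ ready) → net = False
          ¬ready ∨ ready = True
            ¬ready = False
The formula evaluates to True.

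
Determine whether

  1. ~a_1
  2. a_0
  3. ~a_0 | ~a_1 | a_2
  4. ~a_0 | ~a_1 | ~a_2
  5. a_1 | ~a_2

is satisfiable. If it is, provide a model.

a_0=T, a_1=F, a_2=F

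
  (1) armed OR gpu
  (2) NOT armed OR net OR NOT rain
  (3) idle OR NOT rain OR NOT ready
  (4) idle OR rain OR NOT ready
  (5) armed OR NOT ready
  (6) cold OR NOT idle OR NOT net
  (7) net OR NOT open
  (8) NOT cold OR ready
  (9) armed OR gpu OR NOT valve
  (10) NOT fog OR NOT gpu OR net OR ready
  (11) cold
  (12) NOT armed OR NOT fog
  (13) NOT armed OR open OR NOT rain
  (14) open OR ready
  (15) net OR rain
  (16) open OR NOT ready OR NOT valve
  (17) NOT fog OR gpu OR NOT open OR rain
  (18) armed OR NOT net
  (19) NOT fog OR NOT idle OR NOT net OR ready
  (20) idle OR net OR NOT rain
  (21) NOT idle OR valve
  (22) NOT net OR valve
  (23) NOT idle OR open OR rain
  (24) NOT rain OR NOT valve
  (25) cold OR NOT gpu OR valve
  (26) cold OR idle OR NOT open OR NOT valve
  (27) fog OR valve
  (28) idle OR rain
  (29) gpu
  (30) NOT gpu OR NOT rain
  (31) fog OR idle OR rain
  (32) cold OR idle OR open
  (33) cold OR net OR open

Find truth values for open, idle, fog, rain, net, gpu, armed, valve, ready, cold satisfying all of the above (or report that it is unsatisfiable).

Unit clause (cold) forces cold = True.
Unit clause (gpu) forces gpu = True.
In (NOT gpu OR NOT rain) only NOT rain is left, so rain = False.
In (NOT cold OR ready) only ready is left, so ready = True.
In (net OR rain) only net is left, so net = True.
In (armed OR NOT net) only armed is left, so armed = True.
In (NOT net OR valve) only valve is left, so valve = True.
In (idle OR rain) only idle is left, so idle = True.
In (NOT armed OR NOT fog) only NOT fog is left, so fog = False.
In (open OR NOT ready OR NOT valve) only open is left, so open = True.
All clauses satisfied.

open = True; idle = True; fog = False; rain = False; net = True; gpu = True; armed = True; valve = True; ready = True; cold = True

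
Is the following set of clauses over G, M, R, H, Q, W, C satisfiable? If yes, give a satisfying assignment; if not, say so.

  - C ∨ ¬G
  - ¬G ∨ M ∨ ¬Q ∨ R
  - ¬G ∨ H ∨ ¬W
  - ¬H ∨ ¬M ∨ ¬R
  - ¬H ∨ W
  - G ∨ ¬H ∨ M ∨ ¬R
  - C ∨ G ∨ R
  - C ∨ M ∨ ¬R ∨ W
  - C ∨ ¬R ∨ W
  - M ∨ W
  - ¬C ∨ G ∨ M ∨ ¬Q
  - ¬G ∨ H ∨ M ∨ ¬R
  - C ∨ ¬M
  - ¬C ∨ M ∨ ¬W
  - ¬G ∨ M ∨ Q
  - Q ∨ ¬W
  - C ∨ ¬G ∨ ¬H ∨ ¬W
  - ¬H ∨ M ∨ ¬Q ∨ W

Set G = True.
  then (C ∨ ¬G) forces C = True.
Try M = False:
  (M ∨ W) forces W = True.
  clause (¬C ∨ M ∨ ¬W) is falsified — backtrack.
So M = True.
Set R = True.
  then (¬H ∨ ¬M ∨ ¬R) forces H = False.
  then (¬G ∨ H ∨ ¬W) forces W = False.
Set Q = True.
All clauses satisfied.

G=T; M=T; R=T; H=F; Q=T; W=F; C=T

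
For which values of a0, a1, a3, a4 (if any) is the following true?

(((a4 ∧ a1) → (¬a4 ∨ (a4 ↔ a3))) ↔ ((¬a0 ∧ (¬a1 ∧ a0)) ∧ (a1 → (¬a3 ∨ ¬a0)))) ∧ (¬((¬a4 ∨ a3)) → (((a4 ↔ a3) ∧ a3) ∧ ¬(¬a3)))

Case a3 = True: the formula simplifies to ((a4 ∧ a1) → (¬a4 ∨ a4)) ↔ ((¬a0 ∧ (¬a1 ∧ a0)) ∧ (a1 → ¬a0)).
  a1 = True: simplifies to ¬((a4 → (¬a4 ∨ a4))).
    a4 = True: this becomes ¬((True → True)) = False.
    a4 = False: this becomes ¬((False → True)) = False.
  a1 = False: simplifies to ¬a0 ∧ a0.
    a0 = True: the conjunct ¬a0 is False.
    a0 = False: the conjunct a0 is False.
Case a3 = False: the formula simplifies to (((a4 ∧ a1) → (¬a4 ∨ ¬a4)) ↔ (¬a0 ∧ (¬a1 ∧ a0))) ∧ ¬a4.
  a4 = True: the conjunct ¬a4 is False.
  a4 = False: simplifies to ¬a0 ∧ (¬a1 ∧ a0).
    a0 = True: the conjunct ¬a0 is False.
    a0 = False: the conjunct a0 is False.
Both cases fail — unsatisfiable.

Unsatisfiable — no assignment works.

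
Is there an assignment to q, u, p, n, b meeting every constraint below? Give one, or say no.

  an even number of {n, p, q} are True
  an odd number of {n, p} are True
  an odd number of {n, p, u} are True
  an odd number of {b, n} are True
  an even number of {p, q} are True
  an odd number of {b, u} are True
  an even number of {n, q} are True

Adding constraints 2, 5, 7 mod 2: every variable appears an even number of times on the left, so the left side is 0.
But the right sides sum to 1 (mod 2). 0 ≠ 1 — the system is inconsistent.

UNSATISFIABLE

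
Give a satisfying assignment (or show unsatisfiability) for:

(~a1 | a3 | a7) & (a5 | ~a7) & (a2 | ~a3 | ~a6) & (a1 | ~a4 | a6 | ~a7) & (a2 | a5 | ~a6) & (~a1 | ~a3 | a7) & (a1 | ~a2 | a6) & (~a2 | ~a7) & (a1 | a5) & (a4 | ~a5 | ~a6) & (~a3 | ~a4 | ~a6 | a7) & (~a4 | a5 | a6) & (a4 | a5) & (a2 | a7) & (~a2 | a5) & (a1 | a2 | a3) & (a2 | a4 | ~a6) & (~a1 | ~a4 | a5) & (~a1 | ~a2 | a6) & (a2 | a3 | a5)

Set a1 = False.
  then (a1 | a5) forces a5 = True.
Set a2 = True.
  then (a1 | ~a2 | a6) forces a6 = True.
  then (~a2 | ~a7) forces a7 = False.
  then (a4 | ~a5 | ~a6) forces a4 = True.
  then (~a3 | ~a4 | ~a6 | a7) forces a3 = False.
All clauses satisfied.

a1 = False, a2 = True, a3 = False, a4 = True, a5 = True, a6 = True, a7 = False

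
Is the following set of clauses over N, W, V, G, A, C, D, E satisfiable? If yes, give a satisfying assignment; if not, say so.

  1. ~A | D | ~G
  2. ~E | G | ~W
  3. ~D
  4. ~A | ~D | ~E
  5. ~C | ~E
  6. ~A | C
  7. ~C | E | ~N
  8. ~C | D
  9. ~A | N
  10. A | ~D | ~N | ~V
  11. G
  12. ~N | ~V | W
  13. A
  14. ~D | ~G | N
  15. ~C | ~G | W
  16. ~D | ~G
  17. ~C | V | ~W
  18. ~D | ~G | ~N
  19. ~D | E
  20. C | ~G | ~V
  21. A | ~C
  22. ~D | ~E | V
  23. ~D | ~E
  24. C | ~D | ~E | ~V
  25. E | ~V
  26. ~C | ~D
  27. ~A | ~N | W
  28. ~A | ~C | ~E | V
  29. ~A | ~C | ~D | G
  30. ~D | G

No satisfying assignment exists.

Case G = True:
  (~D) forces D = False.
  (~A | D | ~G) forces A = False.
  Clause (A) is falsified — contradiction.
Case G = False:
  Clause (G) is falsified — contradiction.
Both cases fail, so the formula is unsatisfiable.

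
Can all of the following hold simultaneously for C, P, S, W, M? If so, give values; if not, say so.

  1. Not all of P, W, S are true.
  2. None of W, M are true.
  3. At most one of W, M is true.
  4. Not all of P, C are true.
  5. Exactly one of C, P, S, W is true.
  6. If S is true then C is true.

C: False, P: True, S: False, W: False, M: False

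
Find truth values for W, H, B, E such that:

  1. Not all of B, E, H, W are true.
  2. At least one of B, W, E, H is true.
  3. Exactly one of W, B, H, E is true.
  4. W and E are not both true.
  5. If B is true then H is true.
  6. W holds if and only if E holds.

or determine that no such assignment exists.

W = False, H = True, B = False, E = False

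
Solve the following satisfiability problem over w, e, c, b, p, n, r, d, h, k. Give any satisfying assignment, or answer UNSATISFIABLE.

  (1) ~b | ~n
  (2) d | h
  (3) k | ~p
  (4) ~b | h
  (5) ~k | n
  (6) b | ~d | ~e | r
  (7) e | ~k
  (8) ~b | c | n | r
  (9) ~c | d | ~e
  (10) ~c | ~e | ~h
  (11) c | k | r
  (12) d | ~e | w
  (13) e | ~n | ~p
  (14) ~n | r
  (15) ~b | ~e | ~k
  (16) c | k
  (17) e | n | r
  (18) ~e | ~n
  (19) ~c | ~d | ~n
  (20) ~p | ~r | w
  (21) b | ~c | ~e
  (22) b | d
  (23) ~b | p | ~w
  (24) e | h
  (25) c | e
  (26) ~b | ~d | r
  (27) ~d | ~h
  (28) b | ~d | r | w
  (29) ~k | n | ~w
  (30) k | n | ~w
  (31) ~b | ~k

w = False, e = False, c = True, b = True, p = False, n = False, r = True, d = False, h = True, k = False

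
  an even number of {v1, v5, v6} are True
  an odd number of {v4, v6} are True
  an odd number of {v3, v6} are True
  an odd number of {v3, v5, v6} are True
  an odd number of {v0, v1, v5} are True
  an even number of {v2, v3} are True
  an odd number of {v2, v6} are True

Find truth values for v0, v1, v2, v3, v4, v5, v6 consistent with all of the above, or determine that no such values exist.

v0 = True; v1 = False; v2 = True; v3 = True; v4 = True; v5 = False; v6 = False

{v1, v5, v6}: 0 true → even ✓
{v4, v6}: 1 true → odd ✓
{v3, v6}: 1 true → odd ✓
{v3, v5, v6}: 1 true → odd ✓
{v0, v1, v5}: 1 true → odd ✓
{v2, v3}: 2 true → even ✓
{v2, v6}: 1 true → odd ✓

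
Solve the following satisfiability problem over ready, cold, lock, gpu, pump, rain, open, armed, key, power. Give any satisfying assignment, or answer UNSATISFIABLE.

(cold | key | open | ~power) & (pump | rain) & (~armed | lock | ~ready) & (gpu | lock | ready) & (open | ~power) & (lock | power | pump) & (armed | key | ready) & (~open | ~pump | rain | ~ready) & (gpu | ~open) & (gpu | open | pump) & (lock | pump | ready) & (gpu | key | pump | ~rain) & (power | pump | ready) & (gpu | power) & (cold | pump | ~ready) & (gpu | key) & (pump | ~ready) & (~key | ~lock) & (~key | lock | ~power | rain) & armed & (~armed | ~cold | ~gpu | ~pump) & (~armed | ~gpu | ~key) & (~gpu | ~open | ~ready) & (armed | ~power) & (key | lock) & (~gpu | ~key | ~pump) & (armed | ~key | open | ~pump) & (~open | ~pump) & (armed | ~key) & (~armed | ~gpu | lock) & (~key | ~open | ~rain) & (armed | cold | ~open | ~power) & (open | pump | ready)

Unit clause (armed) forces armed = True.
Set ready = True.
  then (~armed | lock | ~ready) forces lock = True.
  then (pump | ~ready) forces pump = True.
  then (~key | ~lock) forces key = False.
  then (~open | ~pump) forces open = False.
  then (open | ~power) forces power = False.
  then (gpu | power) forces gpu = True.
  then (~armed | ~cold | ~gpu | ~pump) forces cold = False.
Set rain = True.
All clauses satisfied.

ready=T, cold=F, lock=T, gpu=T, pump=T, rain=T, open=F, armed=T, key=F, power=F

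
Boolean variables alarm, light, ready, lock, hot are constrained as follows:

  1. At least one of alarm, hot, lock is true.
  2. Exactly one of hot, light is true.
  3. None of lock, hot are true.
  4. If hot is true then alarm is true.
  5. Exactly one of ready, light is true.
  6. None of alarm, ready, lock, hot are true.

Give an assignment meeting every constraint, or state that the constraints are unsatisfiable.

Unsatisfiable — no assignment works.

Case lock = True:
  Constraint (3) is violated (lock=T) — contradiction.
Case lock = False:
  (3) forces hot = False.
  (1) with hot=F, lock=F forces alarm = True.
  Constraint (6) is violated (alarm=T) — contradiction.
Both cases fail — unsatisfiable.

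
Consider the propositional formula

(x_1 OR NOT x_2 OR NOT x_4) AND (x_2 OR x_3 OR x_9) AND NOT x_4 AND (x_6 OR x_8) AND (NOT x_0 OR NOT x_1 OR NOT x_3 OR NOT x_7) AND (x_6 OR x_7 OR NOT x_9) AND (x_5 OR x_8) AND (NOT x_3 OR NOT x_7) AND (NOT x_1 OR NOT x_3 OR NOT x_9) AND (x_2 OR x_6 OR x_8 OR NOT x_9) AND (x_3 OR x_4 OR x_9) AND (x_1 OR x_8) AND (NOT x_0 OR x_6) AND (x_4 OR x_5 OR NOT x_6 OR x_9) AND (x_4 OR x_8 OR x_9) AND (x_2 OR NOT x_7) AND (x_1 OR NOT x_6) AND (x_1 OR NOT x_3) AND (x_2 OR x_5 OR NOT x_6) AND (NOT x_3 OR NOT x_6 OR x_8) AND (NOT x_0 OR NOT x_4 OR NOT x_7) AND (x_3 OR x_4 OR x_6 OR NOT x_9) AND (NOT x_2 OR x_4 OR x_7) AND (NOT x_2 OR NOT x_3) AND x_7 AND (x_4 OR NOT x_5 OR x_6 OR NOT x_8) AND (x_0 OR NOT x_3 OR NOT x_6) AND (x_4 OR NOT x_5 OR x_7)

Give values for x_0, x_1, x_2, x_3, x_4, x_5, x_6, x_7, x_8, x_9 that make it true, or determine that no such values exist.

x_0=F; x_1=T; x_2=T; x_3=F; x_4=F; x_5=T; x_6=T; x_7=T; x_8=F; x_9=T

Unit clause (NOT x_4) forces x_4 = False.
Unit clause (x_7) forces x_7 = True.
In (NOT x_3 OR NOT x_7) only NOT x_3 is left, so x_3 = False.
In (x_3 OR x_4 OR x_9) only x_9 is left, so x_9 = True.
In (x_2 OR NOT x_7) only x_2 is left, so x_2 = True.
In (x_3 OR x_4 OR x_6 OR NOT x_9) only x_6 is left, so x_6 = True.
In (x_1 OR NOT x_6) only x_1 is left, so x_1 = True.
Set x_0 = False.
Set x_5 = True.
Set x_8 = False.
All clauses satisfied.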